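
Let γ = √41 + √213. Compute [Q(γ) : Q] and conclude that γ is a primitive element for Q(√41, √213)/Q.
[Q(γ) : Q] = 4 (equivalently, Q(γ) = Q(√41, √213))

Obviously Q(γ) ⊆ Q(√41, √213), and [Q(√41, √213):Q] = 4 (since 41, 213 are distinct squarefree integers > 1 with 8733 not a perfect square). To show equality we compute the minimal polynomial of γ. From γ = √41 + √213: γ^2 = 41 + 2√(8733) + 213 = 254 + 2√(8733), so γ^2 - 254 = 2√(8733); squaring, (γ^2 - 254)^2 = 4·8733, i.e. γ^4 - 508γ^2 + 64516 - 34932 = 0, i.e. γ^4 - 508γ^2 + 29584 = 0. So γ is a root of x^4 - 508x^2 + 29584. This polynomial is irreducible over Q: it has no rational root (each ±√41 ± √213 is irrational), and any factorization into two quadratics over Q would force √(8733) ∈ Q (pairing opposite roots) or √41, √213 ∈ Q (other pairings), all impossible. Hence [Q(γ):Q] = 4 = [Q(√41, √213):Q], so Q(γ) = Q(√41, √213).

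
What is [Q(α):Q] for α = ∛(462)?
[Q(α):Q] = 3

The minimal polynomial of α is x^3 - 462, irreducible over Q since 462 is not a perfect cube (so x^3 - 462 has no rational root). Hence [Q(α):Q] = deg(m_α) = 3.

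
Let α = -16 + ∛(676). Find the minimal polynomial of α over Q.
m_α(x) = x^3 + 48x^2 + 768x + 3420

Set β = α + 16 = ∛(676), so β^3 = 676. Then (α + 16)^3 - 676 = 0, i.e. α is a root of g(x) = (x + 16)^3 - 676 = x^3 + 48x^2 + 768x + 3420. Since g(x) = h(x + 16) where h(x) = x^3 - 676, and h is irreducible over Q (because 676 is not a perfect cube, so h has no rational root, and a monic cubic with no rational root is irreducible), g is also irreducible (irreducibility is preserved under the substitution x → x + 16). Hence m_α(x) = x^3 + 48x^2 + 768x + 3420.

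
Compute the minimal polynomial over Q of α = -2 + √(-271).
m_α(x) = x^2 + 4x + 275

From α + 2 = √(-271), squaring gives (α + 2)^2 = -271, i.e. α^2 + 4α + 4 = -271, so α^2 + 4α + 275 = 0. The discriminant of x^2 + 4x + 275 is (4)^2 - 4·(275) = 16 - 1100 = -1084, and 4·(-271) is not a perfect square in Q since -271 is squarefree and ≠ 1. Hence x^2 + 4x + 275 is irreducible over Q and is the minimal polynomial of α.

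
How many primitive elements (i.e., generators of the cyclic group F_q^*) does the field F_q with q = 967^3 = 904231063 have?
There are φ(904231062) = 243378432 primitive elements

F_q^* is cyclic of order q - 1 = 904231062. A cyclic group of order m has exactly φ(m) generators. Here m = 904231062 = 2 · 3^2 · 7 · 23 · 67 · 4657, so the number of primitive elements is φ(904231062) = 243378432.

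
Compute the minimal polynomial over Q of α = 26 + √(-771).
m_α(x) = x^2 - 52x + 1447

From α - 26 = √(-771), squaring gives (α - 26)^2 = -771, i.e. α^2 - 52α + 676 = -771, so α^2 - 52α + 1447 = 0. The discriminant of x^2 - 52x + 1447 is (-52)^2 - 4·(1447) = 2704 - 5788 = -3084, and 4·(-771) is not a perfect square in Q since -771 is squarefree and ≠ 1. Hence x^2 - 52x + 1447 is irreducible over Q and is the minimal polynomial of α.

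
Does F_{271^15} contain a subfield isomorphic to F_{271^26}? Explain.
No: F_{271^26} is not a subfield of F_{271^15}

F_{p^m} embeds in F_{p^n} iff m | n. Here 26 ∤ 15 (since 15 = 0·26 + 15 with remainder 15 ≠ 0), so F_{271^26} is not a subfield of F_{271^15}. Equivalently: if it were, the tower law would give 26 = [F_{271^26}:F_271] dividing [F_{271^15}:F_271] = 15, contradiction.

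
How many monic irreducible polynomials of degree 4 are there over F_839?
There are 123876017580 monic irreducible polynomials of degree 4 over F_839

Each element of F_{839^4} that lies in no proper subfield is a root of exactly one monic irreducible of degree 4 over F_839, and each such polynomial has 4 distinct roots in F_{839^4}. By Möbius inversion the count is N_839(4) = (1/4) Σ_{d|4} μ(4/d) · 839^d = (1/4)(μ(4)·839^1 + μ(2)·839^2 + μ(1)·839^4) = 495504070320/4 = 123876017580.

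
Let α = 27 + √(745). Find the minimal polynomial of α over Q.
m_α(x) = x^2 - 54x - 16

From α - 27 = √(745), squaring gives (α - 27)^2 = 745, i.e. α^2 - 54α + 729 = 745, so α^2 - 54α - 16 = 0. The discriminant of x^2 - 54x - 16 is (-54)^2 - 4·(-16) = 2916 + 64 = 2980, and 4·(745) is not a perfect square in Q since 745 is squarefree and ≠ 1. Hence x^2 - 54x - 16 is irreducible over Q and is the minimal polynomial of α.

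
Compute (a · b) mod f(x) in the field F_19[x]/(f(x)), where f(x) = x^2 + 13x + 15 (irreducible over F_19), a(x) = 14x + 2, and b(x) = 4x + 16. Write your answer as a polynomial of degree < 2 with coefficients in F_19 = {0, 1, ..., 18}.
a · b ≡ 17x + 9 (mod f(x))

Multiply in F_19[x]: a(x)·b(x) = (14x + 2)·(4x + 16) = 18x^2 + 4x + 13. This has degree ≥ 2, so divide by f(x) over F_19: 18x^2 + 4x + 13 = (18)·(x^2 + 13x + 15) + (17x + 9). Hence a·b ≡ 17x + 9 (mod f). (F_19[x]/(f) is a field with 19^2 = 361 elements since f is irreducible of degree 2.)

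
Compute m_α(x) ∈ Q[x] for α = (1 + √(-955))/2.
m_α(x) = x^2 - x + 239

From 2α - 1 = √(-955), squaring gives (2α - 1)^2 = -955, i.e. 4α^2 - 4α + 1 = -955, so α^2 - α + (1 + 955)/4 = 0. Since -955 ≡ 1 (mod 4), (1 + 955)/4 = 239 ∈ Z. The polynomial x^2 - x + 239 has discriminant 1 - 4·(239) = -955, which is not a perfect square in Q (d = -955 is squarefree and ≠ 1), so x^2 - x + 239 is irreducible over Q. It is the minimal polynomial of α.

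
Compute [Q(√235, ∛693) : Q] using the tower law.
[Q(√235, ∛693) : Q] = 6

Let L = Q(√235, ∛693). Since Q(√235) ⊂ L and [Q(√235):Q] = 2, the tower law gives 2 | [L:Q]. Likewise Q(∛693) ⊂ L with [Q(∛693):Q] = 3 (because 693 is not a perfect cube), so 3 | [L:Q]. As gcd(2,3) = 1, [L:Q] is divisible by 6. Conversely L is generated over Q by √235 and ∛693, so [L:Q] ≤ 2·3 = 6. Therefore [Q(√235, ∛693) : Q] = 6.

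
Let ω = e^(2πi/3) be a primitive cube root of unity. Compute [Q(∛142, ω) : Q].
[Q(∛142, ω) : Q] = 6

[Q(∛142):Q] = 3 (min poly x^3 - 142, irreducible since 142 is not a perfect cube). [Q(ω):Q] = 2 (min poly x^2 + x + 1). Since Q(∛142) ⊂ R and ω ∉ R, we have ω ∉ Q(∛142), so x^2 + x + 1 remains irreducible over Q(∛142) and [Q(∛142, ω) : Q(∛142)] = 2. By the tower law, [Q(∛142, ω) : Q] = 3 · 2 = 6. (In fact Q(∛142, ω) is the splitting field of x^3 - 142 over Q.)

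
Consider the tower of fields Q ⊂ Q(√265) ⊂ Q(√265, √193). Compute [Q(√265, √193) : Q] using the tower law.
[Q(√265, √193) : Q] = 4

[Q(√265):Q] = 2 (min poly x^2 - 265, irreducible since 265 is squarefree > 1). For the top step, suppose √193 ∈ Q(√265), say √193 = c + d√265 with c, d ∈ Q. Squaring: 193 = c^2 + 265d^2 + 2cd√265. Since √265 ∉ Q this forces 2cd = 0. If d = 0 then √193 = c ∈ Q, contradicting 193 squarefree > 1. If c = 0 then 193 = 265d^2, so 265·193 = (265d)^2 is a perfect square in Q — but 265·193 = 51145 is not a perfect square (since 265 and 193 are distinct squarefree integers). Contradiction. Hence √193 ∉ Q(√265), so x^2 - 193 stays irreducible over Q(√265) and [Q(√265, √193) : Q(√265)] = 2. By the tower law, [Q(√265, √193) : Q] = 2 · 2 = 4.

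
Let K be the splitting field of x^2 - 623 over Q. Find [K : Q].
[K : Q] = 2

f(x) = x^2 - 623 factors as (x - √623)(x + √623). The splitting field is K = Q(√623). Since 623 is squarefree and > 1, it is not a perfect square, so x^2 - 623 is irreducible over Q and [Q(√623) : Q] = 2. Hence [K : Q] = 2.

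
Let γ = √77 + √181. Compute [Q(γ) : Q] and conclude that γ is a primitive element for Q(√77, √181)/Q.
[Q(γ) : Q] = 4 (equivalently, Q(γ) = Q(√77, √181))

Obviously Q(γ) ⊆ Q(√77, √181), and [Q(√77, √181):Q] = 4 (since 77, 181 are distinct squarefree integers > 1 with 13937 not a perfect square). To show equality we compute the minimal polynomial of γ. From γ = √77 + √181: γ^2 = 77 + 2√(13937) + 181 = 258 + 2√(13937), so γ^2 - 258 = 2√(13937); squaring, (γ^2 - 258)^2 = 4·13937, i.e. γ^4 - 516γ^2 + 66564 - 55748 = 0, i.e. γ^4 - 516γ^2 + 10816 = 0. So γ is a root of x^4 - 516x^2 + 10816. This polynomial is irreducible over Q: it has no rational root (each ±√77 ± √181 is irrational), and any factorization into two quadratics over Q would force √(13937) ∈ Q (pairing opposite roots) or √77, √181 ∈ Q (other pairings), all impossible. Hence [Q(γ):Q] = 4 = [Q(√77, √181):Q], so Q(γ) = Q(√77, √181).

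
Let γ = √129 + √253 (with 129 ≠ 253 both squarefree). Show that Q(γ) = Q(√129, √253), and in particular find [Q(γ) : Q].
[Q(γ) : Q] = 4 (equivalently, Q(γ) = Q(√129, √253))

Obviously Q(γ) ⊆ Q(√129, √253), and [Q(√129, √253):Q] = 4 (since 129, 253 are distinct squarefree integers > 1 with 32637 not a perfect square). To show equality we compute the minimal polynomial of γ. From γ = √129 + √253: γ^2 = 129 + 2√(32637) + 253 = 382 + 2√(32637), so γ^2 - 382 = 2√(32637); squaring, (γ^2 - 382)^2 = 4·32637, i.e. γ^4 - 764γ^2 + 145924 - 130548 = 0, i.e. γ^4 - 764γ^2 + 15376 = 0. So γ is a root of x^4 - 764x^2 + 15376. This polynomial is irreducible over Q: it has no rational root (each ±√129 ± √253 is irrational), and any factorization into two quadratics over Q would force √(32637) ∈ Q (pairing opposite roots) or √129, √253 ∈ Q (other pairings), all impossible. Hence [Q(γ):Q] = 4 = [Q(√129, √253):Q], so Q(γ) = Q(√129, √253).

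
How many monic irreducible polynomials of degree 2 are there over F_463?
There are 106953 monic irreducible polynomials of degree 2 over F_463

Each element of F_{463^2} that lies in no proper subfield is a root of exactly one monic irreducible of degree 2 over F_463, and each such polynomial has 2 distinct roots in F_{463^2}. By Möbius inversion the count is N_463(2) = (1/2) Σ_{d|2} μ(2/d) · 463^d = (1/2)(μ(2)·463^1 + μ(1)·463^2) = 213906/2 = 106953.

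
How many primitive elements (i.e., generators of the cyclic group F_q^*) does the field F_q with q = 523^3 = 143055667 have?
There are φ(143055666) = 42493248 primitive elements

F_q^* is cyclic of order q - 1 = 143055666. A cyclic group of order m has exactly φ(m) generators. Here m = 143055666 = 2 · 3^3 · 13 · 29 · 7027, so the number of primitive elements is φ(143055666) = 42493248.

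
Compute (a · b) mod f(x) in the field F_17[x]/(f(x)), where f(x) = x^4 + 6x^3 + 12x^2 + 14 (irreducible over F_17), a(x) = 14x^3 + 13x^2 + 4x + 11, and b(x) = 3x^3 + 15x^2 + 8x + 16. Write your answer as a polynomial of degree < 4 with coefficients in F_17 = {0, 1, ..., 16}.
a · b ≡ 14x^3 + 2x^2 + 7x + 15 (mod f(x))

Multiply in F_17[x]: a(x)·b(x) = (14x^3 + 13x^2 + 4x + 11)·(3x^3 + 15x^2 + 8x + 16) = 8x^6 + 11x^5 + 13x^4 + 13x^3 + 14x^2 + 16x + 6. This has degree ≥ 4, so divide by f(x) over F_17: 8x^6 + 11x^5 + 13x^4 + 13x^3 + 14x^2 + 16x + 6 = (8x^2 + 14x + 3)·(x^4 + 6x^3 + 12x^2 + 14) + (14x^3 + 2x^2 + 7x + 15). Hence a·b ≡ 14x^3 + 2x^2 + 7x + 15 (mod f). (F_17[x]/(f) is a field with 17^4 = 83521 elements since f is irreducible of degree 4.)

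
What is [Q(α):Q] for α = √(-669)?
[Q(α):Q] = 2

[Q(α):Q] equals the degree of the minimal polynomial of α. Here α^2 = -669 and x^2 + 669 is irreducible (d = -669 is squarefree, ≠ 1, hence not a square), so deg(m_α) = 2. Thus [Q(α):Q] = 2.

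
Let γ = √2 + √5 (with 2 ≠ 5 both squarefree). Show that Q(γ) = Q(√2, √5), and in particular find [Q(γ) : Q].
[Q(γ) : Q] = 4 (equivalently, Q(γ) = Q(√2, √5))

Obviously Q(γ) ⊆ Q(√2, √5), and [Q(√2, √5):Q] = 4 (since 2, 5 are distinct squarefree integers > 1 with 10 not a perfect square). To show equality we compute the minimal polynomial of γ. From γ = √2 + √5: γ^2 = 2 + 2√(10) + 5 = 7 + 2√(10), so γ^2 - 7 = 2√(10); squaring, (γ^2 - 7)^2 = 4·10, i.e. γ^4 - 14γ^2 + 49 - 40 = 0, i.e. γ^4 - 14γ^2 + 9 = 0. So γ is a root of x^4 - 14x^2 + 9. This polynomial is irreducible over Q: it has no rational root (each ±√2 ± √5 is irrational), and any factorization into two quadratics over Q would force √(10) ∈ Q (pairing opposite roots) or √2, √5 ∈ Q (other pairings), all impossible. Hence [Q(γ):Q] = 4 = [Q(√2, √5):Q], so Q(γ) = Q(√2, √5).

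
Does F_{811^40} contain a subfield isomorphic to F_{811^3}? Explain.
No: F_{811^3} is not a subfield of F_{811^40}

F_{p^m} embeds in F_{p^n} iff m | n. Here 3 ∤ 40 (since 40 = 13·3 + 1 with remainder 1 ≠ 0), so F_{811^3} is not a subfield of F_{811^40}. Equivalently: if it were, the tower law would give 3 = [F_{811^3}:F_811] dividing [F_{811^40}:F_811] = 40, contradiction.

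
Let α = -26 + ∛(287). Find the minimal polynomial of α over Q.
m_α(x) = x^3 + 78x^2 + 2028x + 17289

Set β = α + 26 = ∛(287), so β^3 = 287. Then (α + 26)^3 - 287 = 0, i.e. α is a root of g(x) = (x + 26)^3 - 287 = x^3 + 78x^2 + 2028x + 17289. Since g(x) = h(x + 26) where h(x) = x^3 - 287, and h is irreducible over Q (because 287 is not a perfect cube, so h has no rational root, and a monic cubic with no rational root is irreducible), g is also irreducible (irreducibility is preserved under the substitution x → x + 26). Hence m_α(x) = x^3 + 78x^2 + 2028x + 17289.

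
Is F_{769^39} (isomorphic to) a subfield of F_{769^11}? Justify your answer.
No: F_{769^39} is not a subfield of F_{769^11}

F_{p^m} embeds in F_{p^n} iff m | n. Here 39 ∤ 11 (since 11 = 0·39 + 11 with remainder 11 ≠ 0), so F_{769^39} is not a subfield of F_{769^11}. Equivalently: if it were, the tower law would give 39 = [F_{769^39}:F_769] dividing [F_{769^11}:F_769] = 11, contradiction.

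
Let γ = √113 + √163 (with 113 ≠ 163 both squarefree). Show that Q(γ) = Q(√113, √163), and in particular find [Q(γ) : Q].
[Q(γ) : Q] = 4 (equivalently, Q(γ) = Q(√113, √163))

Obviously Q(γ) ⊆ Q(√113, √163), and [Q(√113, √163):Q] = 4 (since 113, 163 are distinct squarefree integers > 1 with 18419 not a perfect square). To show equality we compute the minimal polynomial of γ. From γ = √113 + √163: γ^2 = 113 + 2√(18419) + 163 = 276 + 2√(18419), so γ^2 - 276 = 2√(18419); squaring, (γ^2 - 276)^2 = 4·18419, i.e. γ^4 - 552γ^2 + 76176 - 73676 = 0, i.e. γ^4 - 552γ^2 + 2500 = 0. So γ is a root of x^4 - 552x^2 + 2500. This polynomial is irreducible over Q: it has no rational root (each ±√113 ± √163 is irrational), and any factorization into two quadratics over Q would force √(18419) ∈ Q (pairing opposite roots) or √113, √163 ∈ Q (other pairings), all impossible. Hence [Q(γ):Q] = 4 = [Q(√113, √163):Q], so Q(γ) = Q(√113, √163).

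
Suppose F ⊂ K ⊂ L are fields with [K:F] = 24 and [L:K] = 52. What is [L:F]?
[L:F] = 1248

The tower law says that for any tower of field extensions F ⊂ K ⊂ L with finite degrees, [L:F] = [L:K] · [K:F]. Here this gives [L:F] = 52 · 24 = 1248.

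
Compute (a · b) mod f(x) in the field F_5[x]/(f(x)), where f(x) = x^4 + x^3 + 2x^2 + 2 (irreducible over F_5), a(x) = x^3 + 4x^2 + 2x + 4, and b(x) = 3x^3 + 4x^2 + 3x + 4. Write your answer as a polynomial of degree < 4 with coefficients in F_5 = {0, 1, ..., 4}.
a · b ≡ 4x^3 + 4x + 4 (mod f(x))

Multiply in F_5[x]: a(x)·b(x) = (x^3 + 4x^2 + 2x + 4)·(3x^3 + 4x^2 + 3x + 4) = 3x^6 + x^5 + x^3 + 3x^2 + 1. This has degree ≥ 4, so divide by f(x) over F_5: 3x^6 + x^5 + x^3 + 3x^2 + 1 = (3x^2 + 3x + 1)·(x^4 + x^3 + 2x^2 + 2) + (4x^3 + 4x + 4). Hence a·b ≡ 4x^3 + 4x + 4 (mod f). (F_5[x]/(f) is a field with 5^4 = 625 elements since f is irreducible of degree 4.)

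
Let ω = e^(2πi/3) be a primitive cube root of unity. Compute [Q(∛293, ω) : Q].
[Q(∛293, ω) : Q] = 6

[Q(∛293):Q] = 3 (min poly x^3 - 293, irreducible since 293 is not a perfect cube). [Q(ω):Q] = 2 (min poly x^2 + x + 1). Since Q(∛293) ⊂ R and ω ∉ R, we have ω ∉ Q(∛293), so x^2 + x + 1 remains irreducible over Q(∛293) and [Q(∛293, ω) : Q(∛293)] = 2. By the tower law, [Q(∛293, ω) : Q] = 3 · 2 = 6. (In fact Q(∛293, ω) is the splitting field of x^3 - 293 over Q.)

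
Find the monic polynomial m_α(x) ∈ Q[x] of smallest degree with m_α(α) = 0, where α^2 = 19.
m_α(x) = x^2 - 19

α satisfies α^2 - 19 = 0, so x^2 - 19 annihilates α. Since d = 19 is squarefree and ≠ 1, it is not a perfect square in Q, so x^2 - 19 has no rational root and is therefore irreducible over Q (a degree-2 polynomial over a field is irreducible iff it has no root). Hence m_α(x) = x^2 - 19.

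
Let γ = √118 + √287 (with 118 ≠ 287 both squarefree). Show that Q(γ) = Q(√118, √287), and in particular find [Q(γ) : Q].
[Q(γ) : Q] = 4 (equivalently, Q(γ) = Q(√118, √287))

Obviously Q(γ) ⊆ Q(√118, √287), and [Q(√118, √287):Q] = 4 (since 118, 287 are distinct squarefree integers > 1 with 33866 not a perfect square). To show equality we compute the minimal polynomial of γ. From γ = √118 + √287: γ^2 = 118 + 2√(33866) + 287 = 405 + 2√(33866), so γ^2 - 405 = 2√(33866); squaring, (γ^2 - 405)^2 = 4·33866, i.e. γ^4 - 810γ^2 + 164025 - 135464 = 0, i.e. γ^4 - 810γ^2 + 28561 = 0. So γ is a root of x^4 - 810x^2 + 28561. This polynomial is irreducible over Q: it has no rational root (each ±√118 ± √287 is irrational), and any factorization into two quadratics over Q would force √(33866) ∈ Q (pairing opposite roots) or √118, √287 ∈ Q (other pairings), all impossible. Hence [Q(γ):Q] = 4 = [Q(√118, √287):Q], so Q(γ) = Q(√118, √287).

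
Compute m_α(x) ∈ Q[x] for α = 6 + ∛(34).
m_α(x) = x^3 - 18x^2 + 108x - 250

Set β = α - 6 = ∛(34), so β^3 = 34. Then (α - 6)^3 - 34 = 0, i.e. α is a root of g(x) = (x - 6)^3 - 34 = x^3 - 18x^2 + 108x - 250. Since g(x) = h(x - 6) where h(x) = x^3 - 34, and h is irreducible over Q (because 34 is not a perfect cube, so h has no rational root, and a monic cubic with no rational root is irreducible), g is also irreducible (irreducibility is preserved under the substitution x → x - 6). Hence m_α(x) = x^3 - 18x^2 + 108x - 250.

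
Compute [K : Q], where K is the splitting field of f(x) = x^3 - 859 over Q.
[K : Q] = 6

The roots of x^3 - 859 are ∛859, ω∛859, ω^2∛859 where ω = e^(2πi/3) is a primitive cube root of unity, so K = Q(∛859, ω). Now [Q(∛859):Q] = 3 (since 859 is not a perfect cube, x^3 - 859 is irreducible) and [Q(ω):Q] = 2. Both 2 and 3 divide [K:Q], and [K:Q] ≤ 3·2 = 6, so [K:Q] = 6. (Equivalently: Q(∛859) ⊂ R but ω ∉ R, so [K : Q(∛859)] = 2.)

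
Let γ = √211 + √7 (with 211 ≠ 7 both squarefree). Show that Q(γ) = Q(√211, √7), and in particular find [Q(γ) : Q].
[Q(γ) : Q] = 4 (equivalently, Q(γ) = Q(√211, √7))

Obviously Q(γ) ⊆ Q(√211, √7), and [Q(√211, √7):Q] = 4 (since 211, 7 are distinct squarefree integers > 1 with 1477 not a perfect square). To show equality we compute the minimal polynomial of γ. From γ = √211 + √7: γ^2 = 211 + 2√(1477) + 7 = 218 + 2√(1477), so γ^2 - 218 = 2√(1477); squaring, (γ^2 - 218)^2 = 4·1477, i.e. γ^4 - 436γ^2 + 47524 - 5908 = 0, i.e. γ^4 - 436γ^2 + 41616 = 0. So γ is a root of x^4 - 436x^2 + 41616. This polynomial is irreducible over Q: it has no rational root (each ±√211 ± √7 is irrational), and any factorization into two quadratics over Q would force √(1477) ∈ Q (pairing opposite roots) or √211, √7 ∈ Q (other pairings), all impossible. Hence [Q(γ):Q] = 4 = [Q(√211, √7):Q], so Q(γ) = Q(√211, √7).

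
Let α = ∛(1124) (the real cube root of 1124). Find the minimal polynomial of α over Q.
m_α(x) = x^3 - 1124

α satisfies α^3 = 1124, so x^3 - 1124 annihilates α. By the rational root test, a rational root p/q (in lowest terms) of x^3 - 1124 would satisfy p^3 = 1124 q^3, forcing q = 1 and p^3 = 1124; but 1124 is not a perfect cube, contradiction. A monic cubic over Q with no rational root is irreducible (any nontrivial factorization would include a linear factor). Hence x^3 - 1124 is the minimal polynomial of α, and in particular [Q(α):Q] = 3.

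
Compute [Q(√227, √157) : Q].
[Q(√227, √157) : Q] = 4

[Q(√227):Q] = 2 (min poly x^2 - 227, irreducible since 227 is squarefree > 1). For the top step, suppose √157 ∈ Q(√227), say √157 = c + d√227 with c, d ∈ Q. Squaring: 157 = c^2 + 227d^2 + 2cd√227. Since √227 ∉ Q this forces 2cd = 0. If d = 0 then √157 = c ∈ Q, contradicting 157 squarefree > 1. If c = 0 then 157 = 227d^2, so 227·157 = (227d)^2 is a perfect square in Q — but 227·157 = 35639 is not a perfect square (since 227 and 157 are distinct squarefree integers). Contradiction. Hence √157 ∉ Q(√227), so x^2 - 157 stays irreducible over Q(√227) and [Q(√227, √157) : Q(√227)] = 2. By the tower law, [Q(√227, √157) : Q] = 2 · 2 = 4.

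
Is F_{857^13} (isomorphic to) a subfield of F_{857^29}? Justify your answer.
No: F_{857^13} is not a subfield of F_{857^29}

F_{p^m} embeds in F_{p^n} iff m | n. Here 13 ∤ 29 (since 29 = 2·13 + 3 with remainder 3 ≠ 0), so F_{857^13} is not a subfield of F_{857^29}. Equivalently: if it were, the tower law would give 13 = [F_{857^13}:F_857] dividing [F_{857^29}:F_857] = 29, contradiction.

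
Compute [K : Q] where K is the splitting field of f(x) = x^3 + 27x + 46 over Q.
[K : Q] = 6

By the rational root test, any rational root of the monic integer polynomial f(x) = x^3 + 27x + 46 must be an integer dividing the constant term 46, i.e. one of ±{1, 2, 23, 46}. Evaluating: f(1) = 74, f(-1) = 18, f(2) = 108, f(-2) = -16, f(23) = 12834, f(-23) = -12742, f(46) = 98624, f(-46) = -98532; none is 0, so f has no rational root and is therefore irreducible over Q (a cubic with no linear factor over a field is irreducible). For an irreducible cubic, the Galois group is A_3 or S_3 according as the discriminant disc(f) = -4a^3 - 27b^2 = -4·(27)^3 - 27·(46)^2 = -135864 is or is not a square in Q. Here disc(f) = -135864 is not a perfect square in Q, so the Galois group of f over Q is not contained in A_3 and must be all of S_3. The splitting field has degree |S_3| = 6 over Q, so [K : Q] = 6.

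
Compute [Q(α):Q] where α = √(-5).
[Q(α):Q] = 2

[Q(α):Q] equals the degree of the minimal polynomial of α. Here α^2 = -5 and x^2 + 5 is irreducible (d = -5 is squarefree, ≠ 1, hence not a square), so deg(m_α) = 2. Thus [Q(α):Q] = 2.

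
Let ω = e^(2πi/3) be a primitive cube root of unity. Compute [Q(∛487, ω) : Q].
[Q(∛487, ω) : Q] = 6

[Q(∛487):Q] = 3 (min poly x^3 - 487, irreducible since 487 is not a perfect cube). [Q(ω):Q] = 2 (min poly x^2 + x + 1). Since Q(∛487) ⊂ R and ω ∉ R, we have ω ∉ Q(∛487), so x^2 + x + 1 remains irreducible over Q(∛487) and [Q(∛487, ω) : Q(∛487)] = 2. By the tower law, [Q(∛487, ω) : Q] = 3 · 2 = 6. (In fact Q(∛487, ω) is the splitting field of x^3 - 487 over Q.)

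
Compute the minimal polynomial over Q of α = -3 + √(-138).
m_α(x) = x^2 + 6x + 147

From α + 3 = √(-138), squaring gives (α + 3)^2 = -138, i.e. α^2 + 6α + 9 = -138, so α^2 + 6α + 147 = 0. The discriminant of x^2 + 6x + 147 is (6)^2 - 4·(147) = 36 - 588 = -552, and 4·(-138) is not a perfect square in Q since -138 is squarefree and ≠ 1. Hence x^2 + 6x + 147 is irreducible over Q and is the minimal polynomial of α.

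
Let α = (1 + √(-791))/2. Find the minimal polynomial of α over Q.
m_α(x) = x^2 - x + 198

From 2α - 1 = √(-791), squaring gives (2α - 1)^2 = -791, i.e. 4α^2 - 4α + 1 = -791, so α^2 - α + (1 + 791)/4 = 0. Since -791 ≡ 1 (mod 4), (1 + 791)/4 = 198 ∈ Z. The polynomial x^2 - x + 198 has discriminant 1 - 4·(198) = -791, which is not a perfect square in Q (d = -791 is squarefree and ≠ 1), so x^2 - x + 198 is irreducible over Q. It is the minimal polynomial of α.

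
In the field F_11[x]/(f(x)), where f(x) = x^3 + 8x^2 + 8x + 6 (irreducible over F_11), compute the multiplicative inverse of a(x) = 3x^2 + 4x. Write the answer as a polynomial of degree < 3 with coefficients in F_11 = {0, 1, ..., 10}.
a(x)^(-1) ≡ 4x^2 + 4x + 3 (mod f(x))

Since f is irreducible over F_11, F_11[x]/(f) is a field and a(x) ≠ 0 has an inverse. Apply the extended Euclidean algorithm to f(x) and a(x) in F_11[x]: f(x) = (4x + 1)·a(x) + (4x + 6);  a(x) = (9x + 4)·(4x + 6) + (9). The last nonzero remainder is the constant 9 = gcd(f, a) in F_11. Back-substituting through the division chain expresses 9 = s(x)·a(x) + t(x)·f(x) with s(x) ≡ 3x^2 + 3x + 5 (mod f), so (3x^2 + 3x + 5)·a(x) ≡ 9 (mod f). Multiplying by 9^(-1) ≡ 5 in F_11 gives a(x)^(-1) ≡ 5·(3x^2 + 3x + 5) ≡ 4x^2 + 4x + 3 (mod f). Check: (3x^2 + 4x)·(4x^2 + 4x + 3) = x^4 + 6x^3 + 3x^2 + x ≡ 1 (mod x^3 + 8x^2 + 8x + 6).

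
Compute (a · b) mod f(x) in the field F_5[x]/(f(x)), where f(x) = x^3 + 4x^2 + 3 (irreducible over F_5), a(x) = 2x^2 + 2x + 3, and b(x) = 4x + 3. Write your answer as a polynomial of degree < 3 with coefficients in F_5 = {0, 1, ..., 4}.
a · b ≡ 2x^2 + 3x (mod f(x))

Multiply in F_5[x]: a(x)·b(x) = (2x^2 + 2x + 3)·(4x + 3) = 3x^3 + 4x^2 + 3x + 4. This has degree ≥ 3, so divide by f(x) over F_5: 3x^3 + 4x^2 + 3x + 4 = (3)·(x^3 + 4x^2 + 3) + (2x^2 + 3x). Hence a·b ≡ 2x^2 + 3x (mod f). (F_5[x]/(f) is a field with 5^3 = 125 elements since f is irreducible of degree 3.)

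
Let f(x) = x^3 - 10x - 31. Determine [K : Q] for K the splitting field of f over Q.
[K : Q] = 6

By the rational root test, any rational root of the monic integer polynomial f(x) = x^3 - 10x - 31 must be an integer dividing the constant term -31, i.e. one of ±{1, 31}. Evaluating: f(1) = -40, f(-1) = -22, f(31) = 29450, f(-31) = -29512; none is 0, so f has no rational root and is therefore irreducible over Q (a cubic with no linear factor over a field is irreducible). For an irreducible cubic, the Galois group is A_3 or S_3 according as the discriminant disc(f) = -4a^3 - 27b^2 = -4·(-10)^3 - 27·(-31)^2 = -21947 is or is not a square in Q. Here disc(f) = -21947 is not a perfect square in Q, so the Galois group of f over Q is not contained in A_3 and must be all of S_3. The splitting field has degree |S_3| = 6 over Q, so [K : Q] = 6.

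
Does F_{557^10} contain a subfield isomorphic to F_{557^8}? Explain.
No: F_{557^8} is not a subfield of F_{557^10}

F_{p^m} embeds in F_{p^n} iff m | n. Here 8 ∤ 10 (since 10 = 1·8 + 2 with remainder 2 ≠ 0), so F_{557^8} is not a subfield of F_{557^10}. Equivalently: if it were, the tower law would give 8 = [F_{557^8}:F_557] dividing [F_{557^10}:F_557] = 10, contradiction.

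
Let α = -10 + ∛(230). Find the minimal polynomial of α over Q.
m_α(x) = x^3 + 30x^2 + 300x + 770

Set β = α + 10 = ∛(230), so β^3 = 230. Then (α + 10)^3 - 230 = 0, i.e. α is a root of g(x) = (x + 10)^3 - 230 = x^3 + 30x^2 + 300x + 770. Since g(x) = h(x + 10) where h(x) = x^3 - 230, and h is irreducible over Q (because 230 is not a perfect cube, so h has no rational root, and a monic cubic with no rational root is irreducible), g is also irreducible (irreducibility is preserved under the substitution x → x + 10). Hence m_α(x) = x^3 + 30x^2 + 300x + 770.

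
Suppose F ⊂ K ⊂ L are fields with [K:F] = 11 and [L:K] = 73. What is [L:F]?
[L:F] = 803

The tower law says that for any tower of field extensions F ⊂ K ⊂ L with finite degrees, [L:F] = [L:K] · [K:F]. Here this gives [L:F] = 73 · 11 = 803.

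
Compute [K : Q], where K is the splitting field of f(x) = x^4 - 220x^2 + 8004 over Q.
[K : Q] = 4

Solving the quadratic in x^2: x^2 = (220 ± √(220^2 - 4·8004))/2 = (220 ± √16384)/2 = (220 ± 128)/2, giving x^2 = 46 or x^2 = 174. So f(x) = (x^2 - 46)(x^2 - 174) and the roots of f are ±√46, ±√174. Hence the splitting field is K = Q(√46, √174). Since 46 and 174 are distinct squarefree integers > 1, their product 8004 is not a perfect square, so √174 ∉ Q(√46). By the tower law [K:Q] = [Q(√46,√174):Q(√46)] · [Q(√46):Q] = 2 · 2 = 4.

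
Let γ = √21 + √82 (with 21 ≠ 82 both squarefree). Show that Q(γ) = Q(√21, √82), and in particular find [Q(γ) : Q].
[Q(γ) : Q] = 4 (equivalently, Q(γ) = Q(√21, √82))

Obviously Q(γ) ⊆ Q(√21, √82), and [Q(√21, √82):Q] = 4 (since 21, 82 are distinct squarefree integers > 1 with 1722 not a perfect square). To show equality we compute the minimal polynomial of γ. From γ = √21 + √82: γ^2 = 21 + 2√(1722) + 82 = 103 + 2√(1722), so γ^2 - 103 = 2√(1722); squaring, (γ^2 - 103)^2 = 4·1722, i.e. γ^4 - 206γ^2 + 10609 - 6888 = 0, i.e. γ^4 - 206γ^2 + 3721 = 0. So γ is a root of x^4 - 206x^2 + 3721. This polynomial is irreducible over Q: it has no rational root (each ±√21 ± √82 is irrational), and any factorization into two quadratics over Q would force √(1722) ∈ Q (pairing opposite roots) or √21, √82 ∈ Q (other pairings), all impossible. Hence [Q(γ):Q] = 4 = [Q(√21, √82):Q], so Q(γ) = Q(√21, √82).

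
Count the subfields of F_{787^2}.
F_{787^2} has 2 subfields

The subfields of F_{p^n} are exactly the fields F_{p^d} for d | n (each is the fixed field of the unique index-d subgroup of Gal(F_{p^n}/F_p) ≅ Z/nZ). The divisors of n = 2 are {1, 2}, giving 2 subfields: F_{787^1}, F_{787^2}.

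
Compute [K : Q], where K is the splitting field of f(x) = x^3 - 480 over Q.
[K : Q] = 6

The roots of x^3 - 480 are ∛480, ω∛480, ω^2∛480 where ω = e^(2πi/3) is a primitive cube root of unity, so K = Q(∛480, ω). Now [Q(∛480):Q] = 3 (since 480 is not a perfect cube, x^3 - 480 is irreducible) and [Q(ω):Q] = 2. Both 2 and 3 divide [K:Q], and [K:Q] ≤ 3·2 = 6, so [K:Q] = 6. (Equivalently: Q(∛480) ⊂ R but ω ∉ R, so [K : Q(∛480)] = 2.)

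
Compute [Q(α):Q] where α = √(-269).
[Q(α):Q] = 2

[Q(α):Q] equals the degree of the minimal polynomial of α. Here α^2 = -269 and x^2 + 269 is irreducible (d = -269 is squarefree, ≠ 1, hence not a square), so deg(m_α) = 2. Thus [Q(α):Q] = 2.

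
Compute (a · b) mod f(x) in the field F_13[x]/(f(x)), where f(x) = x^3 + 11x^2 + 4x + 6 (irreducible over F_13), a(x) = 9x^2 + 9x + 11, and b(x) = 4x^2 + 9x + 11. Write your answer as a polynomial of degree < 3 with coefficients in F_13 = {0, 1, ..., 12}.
a · b ≡ 3x^2 + 6x + 1 (mod f(x))

Multiply in F_13[x]: a(x)·b(x) = (9x^2 + 9x + 11)·(4x^2 + 9x + 11) = 10x^4 + 3x^2 + 3x + 4. This has degree ≥ 3, so divide by f(x) over F_13: 10x^4 + 3x^2 + 3x + 4 = (10x + 7)·(x^3 + 11x^2 + 4x + 6) + (3x^2 + 6x + 1). Hence a·b ≡ 3x^2 + 6x + 1 (mod f). (F_13[x]/(f) is a field with 13^3 = 2197 elements since f is irreducible of degree 3.)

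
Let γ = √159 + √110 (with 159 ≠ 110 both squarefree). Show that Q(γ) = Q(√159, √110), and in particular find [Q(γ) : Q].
[Q(γ) : Q] = 4 (equivalently, Q(γ) = Q(√159, √110))

Obviously Q(γ) ⊆ Q(√159, √110), and [Q(√159, √110):Q] = 4 (since 159, 110 are distinct squarefree integers > 1 with 17490 not a perfect square). To show equality we compute the minimal polynomial of γ. From γ = √159 + √110: γ^2 = 159 + 2√(17490) + 110 = 269 + 2√(17490), so γ^2 - 269 = 2√(17490); squaring, (γ^2 - 269)^2 = 4·17490, i.e. γ^4 - 538γ^2 + 72361 - 69960 = 0, i.e. γ^4 - 538γ^2 + 2401 = 0. So γ is a root of x^4 - 538x^2 + 2401. This polynomial is irreducible over Q: it has no rational root (each ±√159 ± √110 is irrational), and any factorization into two quadratics over Q would force √(17490) ∈ Q (pairing opposite roots) or √159, √110 ∈ Q (other pairings), all impossible. Hence [Q(γ):Q] = 4 = [Q(√159, √110):Q], so Q(γ) = Q(√159, √110).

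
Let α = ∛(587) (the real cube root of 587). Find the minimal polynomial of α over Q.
m_α(x) = x^3 - 587

α satisfies α^3 = 587, so x^3 - 587 annihilates α. By the rational root test, a rational root p/q (in lowest terms) of x^3 - 587 would satisfy p^3 = 587 q^3, forcing q = 1 and p^3 = 587; but 587 is not a perfect cube, contradiction. A monic cubic over Q with no rational root is irreducible (any nontrivial factorization would include a linear factor). Hence x^3 - 587 is the minimal polynomial of α, and in particular [Q(α):Q] = 3.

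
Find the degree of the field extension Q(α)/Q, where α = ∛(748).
[Q(α):Q] = 3

The minimal polynomial of α is x^3 - 748, irreducible over Q since 748 is not a perfect cube (so x^3 - 748 has no rational root). Hence [Q(α):Q] = deg(m_α) = 3.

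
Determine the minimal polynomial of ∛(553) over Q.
m_α(x) = x^3 - 553

α satisfies α^3 = 553, so x^3 - 553 annihilates α. By the rational root test, a rational root p/q (in lowest terms) of x^3 - 553 would satisfy p^3 = 553 q^3, forcing q = 1 and p^3 = 553; but 553 is not a perfect cube, contradiction. A monic cubic over Q with no rational root is irreducible (any nontrivial factorization would include a linear factor). Hence x^3 - 553 is the minimal polynomial of α, and in particular [Q(α):Q] = 3.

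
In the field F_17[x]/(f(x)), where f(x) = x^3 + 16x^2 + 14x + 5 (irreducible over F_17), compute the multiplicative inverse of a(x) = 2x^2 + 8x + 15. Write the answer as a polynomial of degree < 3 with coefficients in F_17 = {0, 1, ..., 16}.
a(x)^(-1) ≡ 8x^2 + 9x + 1 (mod f(x))

Since f is irreducible over F_17, F_17[x]/(f) is a field and a(x) ≠ 0 has an inverse. Apply the extended Euclidean algorithm to f(x) and a(x) in F_17[x]: f(x) = (9x + 6)·a(x) + (x);  a(x) = (2x + 8)·(x) + (15). The last nonzero remainder is the constant 15 = gcd(f, a) in F_17. Back-substituting through the division chain expresses 15 = s(x)·a(x) + t(x)·f(x) with s(x) ≡ x^2 + 16x + 15 (mod f), so (x^2 + 16x + 15)·a(x) ≡ 15 (mod f). Multiplying by 15^(-1) ≡ 8 in F_17 gives a(x)^(-1) ≡ 8·(x^2 + 16x + 15) ≡ 8x^2 + 9x + 1 (mod f). Check: (2x^2 + 8x + 15)·(8x^2 + 9x + 1) = 16x^4 + 14x^3 + 7x^2 + 7x + 15 ≡ 1 (mod x^3 + 16x^2 + 14x + 5).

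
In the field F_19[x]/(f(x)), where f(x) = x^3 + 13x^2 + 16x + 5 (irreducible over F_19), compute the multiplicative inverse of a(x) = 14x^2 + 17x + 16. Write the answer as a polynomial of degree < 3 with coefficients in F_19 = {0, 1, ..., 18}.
a(x)^(-1) ≡ 11x^2 + 18x + 8 (mod f(x))

Since f is irreducible over F_19, F_19[x]/(f) is a field and a(x) ≠ 0 has an inverse. Apply the extended Euclidean algorithm to f(x) and a(x) in F_19[x]: f(x) = (15x + 18)·a(x) + (2x + 2);  a(x) = (7x + 11)·(2x + 2) + (13). The last nonzero remainder is the constant 13 = gcd(f, a) in F_19. Back-substituting through the division chain expresses 13 = s(x)·a(x) + t(x)·f(x) with s(x) ≡ 10x^2 + 6x + 9 (mod f), so (10x^2 + 6x + 9)·a(x) ≡ 13 (mod f). Multiplying by 13^(-1) ≡ 3 in F_19 gives a(x)^(-1) ≡ 3·(10x^2 + 6x + 9) ≡ 11x^2 + 18x + 8 (mod f). Check: (14x^2 + 17x + 16)·(11x^2 + 18x + 8) = 2x^4 + 2x^3 + 5x^2 + 6x + 14 ≡ 1 (mod x^3 + 13x^2 + 16x + 5).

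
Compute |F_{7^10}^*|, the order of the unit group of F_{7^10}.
|F_{7^10}^*| = 282475248

F_{7^10} has 7^10 = 282475249 elements; its multiplicative group consists of all nonzero elements, so |F_{7^10}^*| = 282475249 - 1 = 282475248. (It is cyclic since any finite subgroup of the multiplicative group of a field is cyclic.)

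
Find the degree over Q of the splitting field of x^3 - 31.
[K : Q] = 6

The roots of x^3 - 31 are ∛31, ω∛31, ω^2∛31 where ω = e^(2πi/3) is a primitive cube root of unity, so K = Q(∛31, ω). Now [Q(∛31):Q] = 3 (since 31 is not a perfect cube, x^3 - 31 is irreducible) and [Q(ω):Q] = 2. Both 2 and 3 divide [K:Q], and [K:Q] ≤ 3·2 = 6, so [K:Q] = 6. (Equivalently: Q(∛31) ⊂ R but ω ∉ R, so [K : Q(∛31)] = 2.)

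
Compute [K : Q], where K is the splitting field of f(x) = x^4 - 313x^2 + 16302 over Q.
[K : Q] = 4

Solving the quadratic in x^2: x^2 = (313 ± √(313^2 - 4·16302))/2 = (313 ± √32761)/2 = (313 ± 181)/2, giving x^2 = 247 or x^2 = 66. So f(x) = (x^2 - 247)(x^2 - 66) and the roots of f are ±√247, ±√66. Hence the splitting field is K = Q(√247, √66). Since 247 and 66 are distinct squarefree integers > 1, their product 16302 is not a perfect square, so √66 ∉ Q(√247). By the tower law [K:Q] = [Q(√247,√66):Q(√247)] · [Q(√247):Q] = 2 · 2 = 4.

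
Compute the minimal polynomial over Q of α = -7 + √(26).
m_α(x) = x^2 + 14x + 23

From α + 7 = √(26), squaring gives (α + 7)^2 = 26, i.e. α^2 + 14α + 49 = 26, so α^2 + 14α + 23 = 0. The discriminant of x^2 + 14x + 23 is (14)^2 - 4·(23) = 196 - 92 = 104, and 4·(26) is not a perfect square in Q since 26 is squarefree and ≠ 1. Hence x^2 + 14x + 23 is irreducible over Q and is the minimal polynomial of α.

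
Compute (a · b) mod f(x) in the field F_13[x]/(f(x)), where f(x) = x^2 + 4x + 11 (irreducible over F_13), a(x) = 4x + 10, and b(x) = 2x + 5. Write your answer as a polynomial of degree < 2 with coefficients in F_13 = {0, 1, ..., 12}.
a · b ≡ 8x + 1 (mod f(x))

Multiply in F_13[x]: a(x)·b(x) = (4x + 10)·(2x + 5) = 8x^2 + x + 11. This has degree ≥ 2, so divide by f(x) over F_13: 8x^2 + x + 11 = (8)·(x^2 + 4x + 11) + (8x + 1). Hence a·b ≡ 8x + 1 (mod f). (F_13[x]/(f) is a field with 13^2 = 169 elements since f is irreducible of degree 2.)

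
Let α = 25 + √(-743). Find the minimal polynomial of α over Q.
m_α(x) = x^2 - 50x + 1368

From α - 25 = √(-743), squaring gives (α - 25)^2 = -743, i.e. α^2 - 50α + 625 = -743, so α^2 - 50α + 1368 = 0. The discriminant of x^2 - 50x + 1368 is (-50)^2 - 4·(1368) = 2500 - 5472 = -2972, and 4·(-743) is not a perfect square in Q since -743 is squarefree and ≠ 1. Hence x^2 - 50x + 1368 is irreducible over Q and is the minimal polynomial of α.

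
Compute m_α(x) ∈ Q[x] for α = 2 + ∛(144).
m_α(x) = x^3 - 6x^2 + 12x - 152

Set β = α - 2 = ∛(144), so β^3 = 144. Then (α - 2)^3 - 144 = 0, i.e. α is a root of g(x) = (x - 2)^3 - 144 = x^3 - 6x^2 + 12x - 152. Since g(x) = h(x - 2) where h(x) = x^3 - 144, and h is irreducible over Q (because 144 is not a perfect cube, so h has no rational root, and a monic cubic with no rational root is irreducible), g is also irreducible (irreducibility is preserved under the substitution x → x - 2). Hence m_α(x) = x^3 - 6x^2 + 12x - 152.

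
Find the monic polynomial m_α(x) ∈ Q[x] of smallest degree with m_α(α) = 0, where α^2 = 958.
m_α(x) = x^2 - 958

α satisfies α^2 - 958 = 0, so x^2 - 958 annihilates α. Since d = 958 is squarefree and ≠ 1, it is not a perfect square in Q, so x^2 - 958 has no rational root and is therefore irreducible over Q (a degree-2 polynomial over a field is irreducible iff it has no root). Hence m_α(x) = x^2 - 958.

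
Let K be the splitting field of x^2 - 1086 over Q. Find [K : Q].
[K : Q] = 2

f(x) = x^2 - 1086 factors as (x - √1086)(x + √1086). The splitting field is K = Q(√1086). Since 1086 is squarefree and > 1, it is not a perfect square, so x^2 - 1086 is irreducible over Q and [Q(√1086) : Q] = 2. Hence [K : Q] = 2.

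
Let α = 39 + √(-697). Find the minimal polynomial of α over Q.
m_α(x) = x^2 - 78x + 2218

From α - 39 = √(-697), squaring gives (α - 39)^2 = -697, i.e. α^2 - 78α + 1521 = -697, so α^2 - 78α + 2218 = 0. The discriminant of x^2 - 78x + 2218 is (-78)^2 - 4·(2218) = 6084 - 8872 = -2788, and 4·(-697) is not a perfect square in Q since -697 is squarefree and ≠ 1. Hence x^2 - 78x + 2218 is irreducible over Q and is the minimal polynomial of α.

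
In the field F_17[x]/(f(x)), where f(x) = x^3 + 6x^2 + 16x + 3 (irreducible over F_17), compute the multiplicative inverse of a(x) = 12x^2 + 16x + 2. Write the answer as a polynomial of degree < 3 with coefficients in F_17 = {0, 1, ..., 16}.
a(x)^(-1) ≡ 6x^2 + 7x + 5 (mod f(x))

Since f is irreducible over F_17, F_17[x]/(f) is a field and a(x) ≠ 0 has an inverse. Apply the extended Euclidean algorithm to f(x) and a(x) in F_17[x]: f(x) = (10x + 7)·a(x) + (3x + 6);  a(x) = (4x + 3)·(3x + 6) + (1). The last nonzero remainder is the constant 1 = gcd(f, a) in F_17. Back-substituting through the division chain expresses 1 = s(x)·a(x) + t(x)·f(x) with s(x) ≡ 6x^2 + 7x + 5 (mod f), so a(x)^(-1) ≡ s(x) = 6x^2 + 7x + 5 (mod f). Check: (12x^2 + 16x + 2)·(6x^2 + 7x + 5) = 4x^4 + 10x^3 + 14x^2 + 9x + 10 ≡ 1 (mod x^3 + 6x^2 + 16x + 3).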